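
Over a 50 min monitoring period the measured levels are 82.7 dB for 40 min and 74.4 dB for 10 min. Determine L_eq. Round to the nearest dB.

The energy average is taken in the linear domain: L_eq = 10·log₁₀[(Σ tᵢ·10^(Lᵢ/10))/T], T = 50 min.
Σ tᵢ·10^(Lᵢ/10) = 40·10^(82.7/10) + 10·10^(74.4/10) = 7.724e+09.
L_eq = 10·log₁₀(7.724e+09/50) = 81.89 dB.

82 dB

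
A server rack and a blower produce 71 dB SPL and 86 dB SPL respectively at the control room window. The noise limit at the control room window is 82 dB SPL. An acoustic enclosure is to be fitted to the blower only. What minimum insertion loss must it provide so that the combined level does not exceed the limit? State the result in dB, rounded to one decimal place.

The untreated sources together contribute 10^(71/10) = 1.259e+07, i.e. 71.00 dB SPL.
To meet 82 dB SPL overall, the treated blower may contribute at most 10^(82/10) − 1.259e+07 = 1.459e+08, i.e. 81.64 dB SPL.
Required insertion loss = 86 − 81.64 = 4.36 dB.

4.4 dB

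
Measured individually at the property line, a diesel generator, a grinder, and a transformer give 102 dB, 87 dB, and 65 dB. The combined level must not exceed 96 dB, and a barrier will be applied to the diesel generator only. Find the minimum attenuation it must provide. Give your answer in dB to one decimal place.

6.6 dB

The untreated sources together contribute 10^(87/10) + 10^(65/10) = 5.043e+08, i.e. 87.03 dB.
The limit corresponds to 10^(96/10) = 3.981e+09; subtracting the fixed part leaves 3.477e+09 for the diesel generator, i.e. 95.41 dB.
So the diesel generator must be reduced from 102 to 95.41 dB: IL = 6.59 dB.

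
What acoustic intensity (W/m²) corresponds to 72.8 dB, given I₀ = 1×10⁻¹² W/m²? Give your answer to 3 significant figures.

I = I₀·10^(L/10) = 10⁻¹² × 10^(72.8/10) = 10^(-4.720).

1.91e-05 W/m²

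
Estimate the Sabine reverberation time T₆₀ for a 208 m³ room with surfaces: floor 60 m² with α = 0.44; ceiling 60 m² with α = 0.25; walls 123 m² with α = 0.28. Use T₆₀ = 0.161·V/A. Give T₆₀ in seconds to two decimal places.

Summing Sᵢαᵢ: 60·0.44 + 60·0.25 + 123·0.28 = 75.84 m².
T₆₀ = 0.161 × 208 / 75.84 = 0.442 s.

0.44 s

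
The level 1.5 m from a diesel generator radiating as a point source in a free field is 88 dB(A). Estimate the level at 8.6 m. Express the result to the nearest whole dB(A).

73 dB(A)

Spherical spreading from a point source gives a 20·log₁₀(r₂/r₁) drop.
L₂ = 88 − 20·log₁₀(8.6/1.5) = 88 − 15.168 = 72.83 dB(A).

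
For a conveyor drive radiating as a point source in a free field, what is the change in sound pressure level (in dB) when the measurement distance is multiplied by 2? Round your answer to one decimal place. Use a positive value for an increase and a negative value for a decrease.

A point source loses 6 dB per doubling of distance; generally ΔL = −20·log₁₀(r₂/r₁).
ΔL = −20·log₁₀(2) = -6.02 dB.

-6.0 dB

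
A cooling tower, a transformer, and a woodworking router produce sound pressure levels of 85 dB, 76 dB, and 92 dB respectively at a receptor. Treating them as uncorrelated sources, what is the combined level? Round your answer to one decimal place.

92.9 dB

Incoherent sources combine by intensity addition: L_total = 10·log₁₀(Σ 10^(L_i/10)).
Σ 10^(L/10) = 10^(85/10) + 10^(76/10) + 10^(92/10) = 1.941e+09.
L_total = 10·log₁₀(1.941e+09) = 92.88 dB.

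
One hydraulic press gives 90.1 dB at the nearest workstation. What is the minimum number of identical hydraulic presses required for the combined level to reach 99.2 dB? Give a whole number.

N identical sources give L₁ + 10·log₁₀ N, so require 10·log₁₀ N ≥ 99.2 − 90.1 = 9.1 dB.
N ≥ 10^(9.1/10) = 8.128, so N = 9.

9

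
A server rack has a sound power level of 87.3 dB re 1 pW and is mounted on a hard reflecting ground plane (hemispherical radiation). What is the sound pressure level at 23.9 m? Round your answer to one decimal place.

The power spreads over a hemisphere of area 2π·r², so L_p = L_w − 10·log₁₀(2π·r²).
2π·r² = 3589 m², 10·log₁₀ of that is 35.550 dB.
L_p = 87.3 − 35.550 = 51.75 dB.

51.8 dB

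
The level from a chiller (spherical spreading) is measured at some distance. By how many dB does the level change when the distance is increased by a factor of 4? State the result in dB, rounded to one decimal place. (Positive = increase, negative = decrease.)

-12.0 dB

With spherical spreading the level changes by −20·log₁₀(r₂/r₁).
ΔL = −20·log₁₀(4) = -12.04 dB.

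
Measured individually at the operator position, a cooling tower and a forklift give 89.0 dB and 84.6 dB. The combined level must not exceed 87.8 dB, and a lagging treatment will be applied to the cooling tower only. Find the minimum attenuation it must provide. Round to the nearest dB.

The untreated sources together contribute 10^(84.6/10) = 2.884e+08, i.e. 84.60 dB.
To meet 87.8 dB overall, the treated cooling tower may contribute at most 10^(87.8/10) − 2.884e+08 = 3.142e+08, i.e. 84.97 dB.
So the cooling tower must be reduced from 89.0 to 84.97 dB: IL = 4.03 dB.

4 dB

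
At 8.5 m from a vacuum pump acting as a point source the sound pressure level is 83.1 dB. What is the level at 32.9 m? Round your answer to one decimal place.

71.3 dB

Spherical spreading from a point source gives a 20·log₁₀(r₂/r₁) drop.
L₂ = 83.1 − 20·log₁₀(32.9/8.5) = 83.1 − 11.756 = 71.34 dB.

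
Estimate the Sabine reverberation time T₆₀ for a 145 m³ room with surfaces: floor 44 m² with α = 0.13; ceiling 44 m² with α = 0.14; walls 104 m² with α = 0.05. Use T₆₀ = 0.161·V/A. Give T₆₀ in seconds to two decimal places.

1.37 s

Summing Sᵢαᵢ: 44·0.13 + 44·0.14 + 104·0.05 = 17.08 m².
T₆₀ = 0.161·V/A = 0.161·145/17.08 = 1.367 s.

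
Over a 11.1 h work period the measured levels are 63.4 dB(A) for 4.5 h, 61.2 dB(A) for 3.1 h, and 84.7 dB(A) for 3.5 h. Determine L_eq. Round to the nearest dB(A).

The energy average is taken in the linear domain: L_eq = 10·log₁₀[(Σ tᵢ·10^(Lᵢ/10))/T], T = 11.1 h.
Σ tᵢ·10^(Lᵢ/10) = 4.5·10^(63.4/10) + 3.1·10^(61.2/10) + 3.5·10^(84.7/10) = 1.047e+09.
L_eq = 10·log₁₀(1.047e+09/11.1) = 79.75 dB(A).

80 dB(A)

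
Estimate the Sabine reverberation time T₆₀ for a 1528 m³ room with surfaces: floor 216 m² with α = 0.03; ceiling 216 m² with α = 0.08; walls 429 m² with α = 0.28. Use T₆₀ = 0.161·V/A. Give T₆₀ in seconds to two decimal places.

Summing Sᵢαᵢ: 216·0.03 + 216·0.08 + 429·0.28 = 143.88 m².
T₆₀ = 0.161 × 1528 / 143.88 = 1.710 s.

1.71 s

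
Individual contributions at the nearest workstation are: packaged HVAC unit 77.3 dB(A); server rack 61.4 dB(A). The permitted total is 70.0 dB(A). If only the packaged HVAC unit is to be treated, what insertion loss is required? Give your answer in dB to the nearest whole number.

Everything except the packaged HVAC unit sums to 10^(61.4/10) = 1.380e+06 in linear terms, 61.40 dB(A).
The limit corresponds to 10^(70.0/10) = 1.000e+07; subtracting the fixed part leaves 8.620e+06 for the packaged HVAC unit, i.e. 69.35 dB(A).
Required insertion loss = 77.3 − 69.35 = 7.95 dB.

8 dB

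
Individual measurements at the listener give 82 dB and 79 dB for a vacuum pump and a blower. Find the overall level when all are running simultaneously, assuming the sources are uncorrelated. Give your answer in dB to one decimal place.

83.8 dB

For uncorrelated sources the intensities add, so convert each level to linear form, sum, and take 10·log₁₀ of the total.
Σ 10^(L/10) = 10^(82/10) + 10^(79/10) = 2.379e+08.
L_total = 10·log₁₀(2.379e+08) = 83.76 dB.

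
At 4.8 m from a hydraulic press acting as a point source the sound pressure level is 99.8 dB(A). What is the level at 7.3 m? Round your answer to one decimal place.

96.2 dB(A)

Spherical spreading from a point source gives a 20·log₁₀(r₂/r₁) drop.
L₂ = 99.8 − 20·log₁₀(7.3/4.8) = 99.8 − 3.642 = 96.16 dB(A).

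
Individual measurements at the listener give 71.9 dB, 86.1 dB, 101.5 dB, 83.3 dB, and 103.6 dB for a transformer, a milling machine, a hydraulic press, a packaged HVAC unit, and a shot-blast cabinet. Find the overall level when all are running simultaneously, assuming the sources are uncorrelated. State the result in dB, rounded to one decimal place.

Incoherent sources combine by intensity addition: L_total = 10·log₁₀(Σ 10^(L_i/10)).
Σ 10^(L/10) = 10^(71.9/10) + 10^(86.1/10) + 10^(101.5/10) + 10^(83.3/10) + 10^(103.6/10) = 3.767e+10.
L_total = 10·log₁₀(3.767e+10) = 105.76 dB.

105.8 dB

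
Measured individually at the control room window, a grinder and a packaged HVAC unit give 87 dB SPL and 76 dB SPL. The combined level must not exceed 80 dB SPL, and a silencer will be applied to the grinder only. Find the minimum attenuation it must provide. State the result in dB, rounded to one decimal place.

Everything except the grinder sums to 10^(76/10) = 3.981e+07 in linear terms, 76.00 dB SPL.
The limit corresponds to 10^(80/10) = 1.000e+08; subtracting the fixed part leaves 6.019e+07 for the grinder, i.e. 77.80 dB SPL.
Required insertion loss = 87 − 77.80 = 9.20 dB.

9.2 dB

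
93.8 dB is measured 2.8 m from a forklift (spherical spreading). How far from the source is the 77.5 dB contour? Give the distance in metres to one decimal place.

Point-source spreading drops the level by 20·log₁₀(r₂/r₁); inverting, r₂/r₁ = 10^(ΔL/20).
r₂ = 2.8·10^((93.8−77.5)/20) = 2.8·10^(16.3/20) = 18.29 m.

18.3 m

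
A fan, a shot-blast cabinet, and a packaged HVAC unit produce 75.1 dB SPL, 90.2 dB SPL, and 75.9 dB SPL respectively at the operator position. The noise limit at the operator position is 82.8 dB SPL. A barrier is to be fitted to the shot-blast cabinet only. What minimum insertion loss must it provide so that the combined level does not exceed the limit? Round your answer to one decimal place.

The untreated sources together contribute 10^(75.1/10) + 10^(75.9/10) = 7.126e+07, i.e. 78.53 dB SPL.
The limit corresponds to 10^(82.8/10) = 1.905e+08; subtracting the fixed part leaves 1.193e+08 for the shot-blast cabinet, i.e. 80.77 dB SPL.
So the shot-blast cabinet must be reduced from 90.2 to 80.77 dB SPL: IL = 9.43 dB.

9.4 dB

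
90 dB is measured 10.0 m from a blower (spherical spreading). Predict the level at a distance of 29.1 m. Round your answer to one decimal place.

80.7 dB

Point-source attenuation: ΔL = 20·log₁₀(r₂/r₁) = 20·log₁₀(29.1/10.0) = 9.278 dB.
L₂ = 90 − 20·log₁₀(29.1/10.0) = 90 − 9.278 = 80.72 dB.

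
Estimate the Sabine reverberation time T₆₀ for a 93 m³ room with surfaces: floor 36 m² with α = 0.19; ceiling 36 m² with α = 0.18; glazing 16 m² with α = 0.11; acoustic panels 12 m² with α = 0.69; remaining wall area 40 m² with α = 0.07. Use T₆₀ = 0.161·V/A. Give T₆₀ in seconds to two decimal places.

A = Σ Sᵢαᵢ = 36·0.19 + 36·0.18 + 16·0.11 + 12·0.69 + 40·0.07 = 26.16 m².
T₆₀ = 0.161·V/A = 0.161·93/26.16 = 0.572 s.

0.57 s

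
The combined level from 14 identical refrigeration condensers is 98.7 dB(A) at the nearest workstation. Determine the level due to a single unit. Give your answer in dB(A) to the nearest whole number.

87 dB(A)

For N identical incoherent sources L_total = L₁ + 10·log₁₀ N, so L₁ = 98.7 − 10·log₁₀(14) = 98.7 − 11.461.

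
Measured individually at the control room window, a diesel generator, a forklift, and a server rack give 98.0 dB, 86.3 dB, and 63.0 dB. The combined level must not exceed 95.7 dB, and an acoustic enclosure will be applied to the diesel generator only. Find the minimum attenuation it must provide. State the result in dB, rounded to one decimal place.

2.8 dB

Fixed contribution from the other sources: Σ 10^(L/10) = 10^(86.3/10) + 10^(63.0/10) = 4.286e+08 (86.32 dB).
The limit corresponds to 10^(95.7/10) = 3.715e+09; subtracting the fixed part leaves 3.287e+09 for the diesel generator, i.e. 95.17 dB.
So the diesel generator must be reduced from 98.0 to 95.17 dB: IL = 2.83 dB.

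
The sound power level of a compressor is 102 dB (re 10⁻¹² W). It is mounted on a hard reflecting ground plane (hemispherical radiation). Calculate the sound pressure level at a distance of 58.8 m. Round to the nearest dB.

L_p = L_w − 10·log₁₀(2π·r²) with r = 58.8 m.
2π·r² = 2.172e+04 m², 10·log₁₀ of that is 43.369 dB.
L_p = 102 − 43.369 = 58.63 dB.

59 dB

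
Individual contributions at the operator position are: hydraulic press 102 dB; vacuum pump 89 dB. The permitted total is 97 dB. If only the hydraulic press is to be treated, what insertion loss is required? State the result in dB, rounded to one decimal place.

Everything except the hydraulic press sums to 10^(89/10) = 7.943e+08 in linear terms, 89.00 dB.
To meet 97 dB overall, the treated hydraulic press may contribute at most 10^(97/10) − 7.943e+08 = 4.218e+09, i.e. 96.25 dB.
Required insertion loss = 102 − 96.25 = 5.75 dB.

5.7 dB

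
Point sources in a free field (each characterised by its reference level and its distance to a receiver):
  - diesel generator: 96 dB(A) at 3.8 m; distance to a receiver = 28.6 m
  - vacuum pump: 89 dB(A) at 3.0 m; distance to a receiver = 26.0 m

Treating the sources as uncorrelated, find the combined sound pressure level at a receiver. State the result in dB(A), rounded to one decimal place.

79.1 dB(A)

Propagate each source to the receiver with L = L_ref − 20·log₁₀(r/r_ref), then add intensities.
diesel generator: 96 − 20·log₁₀(28.6/3.8) = 96 − 17.53 = 78.47 dB(A).
vacuum pump: 89 − 20·log₁₀(26.0/3.0) = 89 − 18.76 = 70.24 dB(A).
Σ 10^(L/10) = 8.086e+07 → L_total = 10·log₁₀(8.086e+07) = 79.08 dB(A).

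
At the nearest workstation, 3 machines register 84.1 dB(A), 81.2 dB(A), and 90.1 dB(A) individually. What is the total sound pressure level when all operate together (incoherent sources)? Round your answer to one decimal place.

91.5 dB(A)

For uncorrelated sources the intensities add, so convert each level to linear form, sum, and take 10·log₁₀ of the total.
Σ 10^(L/10) = 10^(84.1/10) + 10^(81.2/10) + 10^(90.1/10) = 1.412e+09.
L_total = 10·log₁₀(1.412e+09) = 91.50 dB(A).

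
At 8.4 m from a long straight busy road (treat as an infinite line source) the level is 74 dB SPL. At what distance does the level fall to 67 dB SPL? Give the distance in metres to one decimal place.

Line-source spreading drops the level by 10·log₁₀(r₂/r₁); inverting, r₂/r₁ = 10^(ΔL/10).
r₂ = 8.4·10^((74−67)/10) = 8.4·10^(7.0/10) = 42.10 m.

42.1 m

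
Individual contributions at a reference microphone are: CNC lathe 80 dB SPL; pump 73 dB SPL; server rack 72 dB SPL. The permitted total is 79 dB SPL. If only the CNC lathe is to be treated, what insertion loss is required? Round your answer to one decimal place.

Fixed contribution from the other sources: Σ 10^(L/10) = 10^(73/10) + 10^(72/10) = 3.580e+07 (75.54 dB SPL).
To meet 79 dB SPL overall, the treated CNC lathe may contribute at most 10^(79/10) − 3.580e+07 = 4.363e+07, i.e. 76.40 dB SPL.
So the CNC lathe must be reduced from 80 to 76.40 dB SPL: IL = 3.60 dB.

3.6 dB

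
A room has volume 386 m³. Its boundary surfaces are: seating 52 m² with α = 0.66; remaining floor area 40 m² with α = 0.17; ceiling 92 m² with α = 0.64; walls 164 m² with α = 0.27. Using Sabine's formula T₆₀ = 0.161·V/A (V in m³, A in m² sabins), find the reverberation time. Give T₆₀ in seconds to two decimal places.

Total absorption A = 52·0.66 + 40·0.17 + 92·0.64 + 164·0.27 = 144.28 m² sabins.
T₆₀ = 0.161·V/A = 0.161·386/144.28 = 0.431 s.

0.43 s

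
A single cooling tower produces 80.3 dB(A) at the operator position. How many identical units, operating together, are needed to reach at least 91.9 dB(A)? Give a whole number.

Need L₁ + 10·log₁₀ N ≥ 91.9, i.e. log₁₀ N ≥ 1.16.
N ≥ 10^(11.6/10) = 14.454, so N = 15.

15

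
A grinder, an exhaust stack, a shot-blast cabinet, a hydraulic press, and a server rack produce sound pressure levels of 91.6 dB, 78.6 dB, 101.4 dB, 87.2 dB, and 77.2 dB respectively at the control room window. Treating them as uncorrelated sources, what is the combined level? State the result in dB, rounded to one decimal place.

102.0 dB

For uncorrelated sources the intensities add, so convert each level to linear form, sum, and take 10·log₁₀ of the total.
Σ 10^(L/10) = 10^(91.6/10) + 10^(78.6/10) + 10^(101.4/10) + 10^(87.2/10) + 10^(77.2/10) = 1.590e+10.
L_total = 10·log₁₀(1.590e+10) = 102.01 dB.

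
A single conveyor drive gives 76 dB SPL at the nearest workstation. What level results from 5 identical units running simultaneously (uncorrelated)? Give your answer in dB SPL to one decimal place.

83.0 dB SPL

With 5 equal, uncorrelated contributions the intensity is 5× that of one unit, giving a rise of 10·log₁₀ 5.
L_total = 76 + 10·log₁₀(5) = 76 + 6.990 = 82.99 dB SPL.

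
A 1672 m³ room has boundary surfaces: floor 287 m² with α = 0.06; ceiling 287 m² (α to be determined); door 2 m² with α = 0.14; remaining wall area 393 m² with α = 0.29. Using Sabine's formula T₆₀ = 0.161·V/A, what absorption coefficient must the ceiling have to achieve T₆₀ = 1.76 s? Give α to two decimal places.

0.07

Required total absorption A = 0.161·1672/1.76 = 152.95 m².
Absorption from the other surfaces = 287·0.06 + 2·0.14 + 393·0.29 = 131.47 m², so the ceiling must supply 21.48 m² over 287 m².
α = 21.48/287 = 0.075.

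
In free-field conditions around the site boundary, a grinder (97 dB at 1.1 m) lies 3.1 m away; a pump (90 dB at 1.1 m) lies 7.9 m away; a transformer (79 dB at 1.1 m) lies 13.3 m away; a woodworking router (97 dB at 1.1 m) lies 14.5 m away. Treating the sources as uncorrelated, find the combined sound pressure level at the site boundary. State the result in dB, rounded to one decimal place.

Propagate each source to the receiver with L = L_ref − 20·log₁₀(r/r_ref), then add intensities.
grinder: 97 − 20·log₁₀(3.1/1.1) = 97 − 9.00 = 88.00 dB.
pump: 90 − 20·log₁₀(7.9/1.1) = 90 − 17.12 = 72.88 dB.
transformer: 79 − 20·log₁₀(13.3/1.1) = 79 − 21.65 = 57.35 dB.
woodworking router: 97 − 20·log₁₀(14.5/1.1) = 97 − 22.40 = 74.60 dB.
Σ 10^(L/10) = 6.798e+08 → L_total = 10·log₁₀(6.798e+08) = 88.32 dB.

88.3 dB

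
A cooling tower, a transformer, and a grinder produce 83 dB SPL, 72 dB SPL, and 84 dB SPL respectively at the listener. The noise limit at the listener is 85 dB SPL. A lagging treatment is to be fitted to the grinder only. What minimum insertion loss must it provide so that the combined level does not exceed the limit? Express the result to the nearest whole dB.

4 dB

Everything except the grinder sums to 10^(83/10) + 10^(72/10) = 2.154e+08 in linear terms, 83.33 dB SPL.
To meet 85 dB SPL overall, the treated grinder may contribute at most 10^(85/10) − 2.154e+08 = 1.009e+08, i.e. 80.04 dB SPL.
So the grinder must be reduced from 84 to 80.04 dB SPL: IL = 3.96 dB.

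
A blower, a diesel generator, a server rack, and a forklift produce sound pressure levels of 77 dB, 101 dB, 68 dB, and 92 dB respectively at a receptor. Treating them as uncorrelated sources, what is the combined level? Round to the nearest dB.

102 dB

Incoherent sources combine by intensity addition: L_total = 10·log₁₀(Σ 10^(L_i/10)).
Σ 10^(L/10) = 10^(77/10) + 10^(101/10) + 10^(68/10) + 10^(92/10) = 1.423e+10.
L_total = 10·log₁₀(1.423e+10) = 101.53 dB.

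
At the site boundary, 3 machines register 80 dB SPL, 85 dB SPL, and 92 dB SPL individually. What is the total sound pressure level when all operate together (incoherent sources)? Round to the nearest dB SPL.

93 dB SPL

For uncorrelated sources the intensities add, so convert each level to linear form, sum, and take 10·log₁₀ of the total.
Σ 10^(L/10) = 10^(80/10) + 10^(85/10) + 10^(92/10) = 2.001e+09.
L_total = 10·log₁₀(2.001e+09) = 93.01 dB SPL.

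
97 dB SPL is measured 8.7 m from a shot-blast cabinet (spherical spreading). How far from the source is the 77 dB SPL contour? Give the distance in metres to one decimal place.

For a point source L₁ − L₂ = 20·log₁₀(r₂/r₁), so r₂ = r₁·10^((L₁−L₂)/20).
r₂ = 8.7·10^((97−77)/20) = 8.7·10^(20.0/20) = 87.00 m.

87.0 m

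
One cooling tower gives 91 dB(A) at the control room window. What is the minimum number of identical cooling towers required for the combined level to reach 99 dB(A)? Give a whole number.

7

The shortfall is 99 − 91 = 8.0 dB, and N units add 10·log₁₀ N, so need 10·log₁₀ N ≥ 8.0.
N ≥ 10^(8.0/10) = 6.310, so N = 7.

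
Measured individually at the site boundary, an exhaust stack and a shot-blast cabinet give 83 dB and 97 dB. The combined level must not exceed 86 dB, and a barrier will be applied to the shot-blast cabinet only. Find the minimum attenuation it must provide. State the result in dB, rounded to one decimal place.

14.0 dB

The untreated sources together contribute 10^(83/10) = 1.995e+08, i.e. 83.00 dB.
To meet 86 dB overall, the treated shot-blast cabinet may contribute at most 10^(86/10) − 1.995e+08 = 1.986e+08, i.e. 82.98 dB.
So the shot-blast cabinet must be reduced from 97 to 82.98 dB: IL = 14.02 dB.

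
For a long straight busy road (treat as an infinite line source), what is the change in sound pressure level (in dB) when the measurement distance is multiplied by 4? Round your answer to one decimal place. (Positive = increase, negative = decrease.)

-6.0 dB

With cylindrical spreading the level changes by −10·log₁₀(r₂/r₁).
ΔL = −10·log₁₀(4) = -6.02 dB.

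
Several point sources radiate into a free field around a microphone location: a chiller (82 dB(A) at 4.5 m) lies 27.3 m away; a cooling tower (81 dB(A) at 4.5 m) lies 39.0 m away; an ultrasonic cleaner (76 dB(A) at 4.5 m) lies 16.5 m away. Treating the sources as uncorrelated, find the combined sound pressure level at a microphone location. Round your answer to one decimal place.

First find each source's level at the receiver (point-source: −20·log₁₀(r/r_ref)), then combine on an intensity basis.
chiller: 82 − 20·log₁₀(27.3/4.5) = 82 − 15.66 = 66.34 dB(A).
cooling tower: 81 − 20·log₁₀(39.0/4.5) = 81 − 18.76 = 62.24 dB(A).
ultrasonic cleaner: 76 − 20·log₁₀(16.5/4.5) = 76 − 11.29 = 64.71 dB(A).
Σ 10^(L/10) = 8.943e+06 → L_total = 10·log₁₀(8.943e+06) = 69.52 dB(A).

69.5 dB(A)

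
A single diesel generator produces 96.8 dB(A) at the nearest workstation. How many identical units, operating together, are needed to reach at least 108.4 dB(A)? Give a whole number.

15

The shortfall is 108.4 − 96.8 = 11.6 dB, and N units add 10·log₁₀ N, so need 10·log₁₀ N ≥ 11.6.
N ≥ 10^(11.6/10) = 14.454, so N = 15.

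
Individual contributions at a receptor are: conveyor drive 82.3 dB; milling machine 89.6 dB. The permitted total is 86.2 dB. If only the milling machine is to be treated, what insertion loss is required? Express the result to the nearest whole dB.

6 dB

Fixed contribution from the other source: Σ 10^(L/10) = 10^(82.3/10) = 1.698e+08 (82.30 dB).
The limit corresponds to 10^(86.2/10) = 4.169e+08; subtracting the fixed part leaves 2.470e+08 for the milling machine, i.e. 83.93 dB.
Required insertion loss = 89.6 − 83.93 = 5.67 dB.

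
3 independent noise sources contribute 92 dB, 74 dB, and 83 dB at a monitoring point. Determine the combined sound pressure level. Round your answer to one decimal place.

92.6 dB

For uncorrelated sources the intensities add, so convert each level to linear form, sum, and take 10·log₁₀ of the total.
Σ 10^(L/10) = 10^(92/10) + 10^(74/10) + 10^(83/10) = 1.810e+09.
L_total = 10·log₁₀(1.810e+09) = 92.58 dB.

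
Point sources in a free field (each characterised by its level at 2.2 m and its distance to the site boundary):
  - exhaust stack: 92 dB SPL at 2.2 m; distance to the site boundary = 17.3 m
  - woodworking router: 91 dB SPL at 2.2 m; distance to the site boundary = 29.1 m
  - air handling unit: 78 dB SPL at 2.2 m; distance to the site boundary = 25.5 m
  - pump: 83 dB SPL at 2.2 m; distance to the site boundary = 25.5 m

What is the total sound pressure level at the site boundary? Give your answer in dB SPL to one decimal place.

First find each source's level at the receiver (point-source: −20·log₁₀(r/r_ref)), then combine on an intensity basis.
exhaust stack: 92 − 20·log₁₀(17.3/2.2) = 92 − 17.91 = 74.09 dB SPL.
woodworking router: 91 − 20·log₁₀(29.1/2.2) = 91 − 22.43 = 68.57 dB SPL.
air handling unit: 78 − 20·log₁₀(25.5/2.2) = 78 − 21.28 = 56.72 dB SPL.
pump: 83 − 20·log₁₀(25.5/2.2) = 83 − 21.28 = 61.72 dB SPL.
Σ 10^(L/10) = 3.478e+07 → L_total = 10·log₁₀(3.478e+07) = 75.41 dB SPL.

75.4 dB SPL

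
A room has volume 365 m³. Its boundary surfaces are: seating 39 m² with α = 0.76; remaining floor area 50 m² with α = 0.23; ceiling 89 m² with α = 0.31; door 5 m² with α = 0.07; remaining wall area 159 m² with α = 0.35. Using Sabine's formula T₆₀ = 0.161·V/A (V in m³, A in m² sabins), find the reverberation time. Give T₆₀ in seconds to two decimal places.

Total absorption A = 39·0.76 + 50·0.23 + 89·0.31 + 5·0.07 + 159·0.35 = 124.73 m² sabins.
T₆₀ = 0.161·V/A = 0.161·365/124.73 = 0.471 s.

0.47 s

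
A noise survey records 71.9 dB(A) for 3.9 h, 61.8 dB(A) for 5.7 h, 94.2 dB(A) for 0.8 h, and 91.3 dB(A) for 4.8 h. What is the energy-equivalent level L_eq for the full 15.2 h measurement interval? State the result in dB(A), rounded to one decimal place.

The energy average is taken in the linear domain: L_eq = 10·log₁₀[(Σ tᵢ·10^(Lᵢ/10))/T], T = 15.2 h.
Σ tᵢ·10^(Lᵢ/10) = 3.9·10^(71.9/10) + 5.7·10^(61.8/10) + 0.8·10^(94.2/10) + 4.8·10^(91.3/10) = 8.648e+09.
L_eq = 10·log₁₀(8.648e+09/15.2) = 87.55 dB(A).

87.6 dB(A)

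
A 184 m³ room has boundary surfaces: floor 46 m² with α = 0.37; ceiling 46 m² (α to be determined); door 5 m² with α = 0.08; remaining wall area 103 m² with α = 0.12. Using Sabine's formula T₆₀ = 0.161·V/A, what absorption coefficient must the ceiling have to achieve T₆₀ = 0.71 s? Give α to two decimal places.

A = 0.161·V/T₆₀ = 0.161·184/0.71 = 41.72 m² sabins.
Absorption from the other surfaces = 46·0.37 + 5·0.08 + 103·0.12 = 29.78 m², so the ceiling must supply 11.94 m² over 46 m².
α = 11.94/46 = 0.260.

0.26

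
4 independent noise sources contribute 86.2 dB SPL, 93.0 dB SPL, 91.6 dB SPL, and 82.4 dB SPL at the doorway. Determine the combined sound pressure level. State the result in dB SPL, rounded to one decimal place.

96.1 dB SPL

For uncorrelated sources the intensities add, so convert each level to linear form, sum, and take 10·log₁₀ of the total.
Σ 10^(L/10) = 10^(86.2/10) + 10^(93.0/10) + 10^(91.6/10) + 10^(82.4/10) = 4.031e+09.
L_total = 10·log₁₀(4.031e+09) = 96.05 dB SPL.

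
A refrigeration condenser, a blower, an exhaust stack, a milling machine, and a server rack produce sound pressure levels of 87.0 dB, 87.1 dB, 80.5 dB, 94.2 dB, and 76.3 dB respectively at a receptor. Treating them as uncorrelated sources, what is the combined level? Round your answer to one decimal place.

95.8 dB

Incoherent sources combine by intensity addition: L_total = 10·log₁₀(Σ 10^(L_i/10)).
Σ 10^(L/10) = 10^(87.0/10) + 10^(87.1/10) + 10^(80.5/10) + 10^(94.2/10) + 10^(76.3/10) = 3.799e+09.
L_total = 10·log₁₀(3.799e+09) = 95.80 dB.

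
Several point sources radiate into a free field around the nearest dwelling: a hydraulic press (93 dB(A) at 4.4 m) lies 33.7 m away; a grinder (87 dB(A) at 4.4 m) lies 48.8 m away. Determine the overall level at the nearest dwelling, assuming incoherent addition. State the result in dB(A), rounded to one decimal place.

Propagate each source to the receiver with L = L_ref − 20·log₁₀(r/r_ref), then add intensities.
hydraulic press: 93 − 20·log₁₀(33.7/4.4) = 93 − 17.68 = 75.32 dB(A).
grinder: 87 − 20·log₁₀(48.8/4.4) = 87 − 20.90 = 66.10 dB(A).
Σ 10^(L/10) = 3.809e+07 → L_total = 10·log₁₀(3.809e+07) = 75.81 dB(A).

75.8 dB(A)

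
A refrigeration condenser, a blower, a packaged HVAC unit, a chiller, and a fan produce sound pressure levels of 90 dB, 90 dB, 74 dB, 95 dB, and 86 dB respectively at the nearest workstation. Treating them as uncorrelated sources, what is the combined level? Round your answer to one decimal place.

97.5 dB

For uncorrelated sources the intensities add, so convert each level to linear form, sum, and take 10·log₁₀ of the total.
Σ 10^(L/10) = 10^(90/10) + 10^(90/10) + 10^(74/10) + 10^(95/10) + 10^(86/10) = 5.586e+09.
L_total = 10·log₁₀(5.586e+09) = 97.47 dB.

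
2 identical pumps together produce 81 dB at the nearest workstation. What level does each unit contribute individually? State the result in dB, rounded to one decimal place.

2 equal contributions raise the level by 10·log₁₀ 2 = 3.010 dB, so each unit alone gives 81 − 3.010.

78.0 dB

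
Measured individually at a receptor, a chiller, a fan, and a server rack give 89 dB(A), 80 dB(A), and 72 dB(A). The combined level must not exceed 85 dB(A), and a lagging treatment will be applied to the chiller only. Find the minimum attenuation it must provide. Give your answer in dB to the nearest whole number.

6 dB

The untreated sources together contribute 10^(80/10) + 10^(72/10) = 1.158e+08, i.e. 80.64 dB(A).
To meet 85 dB(A) overall, the treated chiller may contribute at most 10^(85/10) − 1.158e+08 = 2.004e+08, i.e. 83.02 dB(A).
So the chiller must be reduced from 89 to 83.02 dB(A): IL = 5.98 dB.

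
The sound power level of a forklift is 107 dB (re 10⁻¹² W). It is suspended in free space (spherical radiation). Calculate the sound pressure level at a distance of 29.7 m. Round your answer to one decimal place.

66.6 dB

Free-field spherical radiation: L_p = L_w − 10·log₁₀(4π·r²), r = 29.7 m.
4π·r² = 1.108e+04 m², 10·log₁₀ of that is 40.447 dB.
L_p = 107 − 40.447 = 66.55 dB.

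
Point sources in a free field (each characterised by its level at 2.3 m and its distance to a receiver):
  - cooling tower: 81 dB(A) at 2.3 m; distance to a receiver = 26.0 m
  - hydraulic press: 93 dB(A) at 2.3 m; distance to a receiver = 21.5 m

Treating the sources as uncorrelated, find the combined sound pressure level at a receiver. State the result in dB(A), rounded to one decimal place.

Propagate each source to the receiver with L = L_ref − 20·log₁₀(r/r_ref), then add intensities.
cooling tower: 81 − 20·log₁₀(26.0/2.3) = 81 − 21.06 = 59.94 dB(A).
hydraulic press: 93 − 20·log₁₀(21.5/2.3) = 93 − 19.41 = 73.59 dB(A).
Σ 10^(L/10) = 2.382e+07 → L_total = 10·log₁₀(2.382e+07) = 73.77 dB(A).

73.8 dB(A)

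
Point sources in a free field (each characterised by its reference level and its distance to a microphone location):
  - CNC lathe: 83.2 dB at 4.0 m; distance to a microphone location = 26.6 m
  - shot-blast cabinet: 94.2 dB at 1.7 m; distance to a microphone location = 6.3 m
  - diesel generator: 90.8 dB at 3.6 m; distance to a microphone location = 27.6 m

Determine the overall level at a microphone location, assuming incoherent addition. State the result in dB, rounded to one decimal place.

83.4 dB

Apply inverse-square spreading to bring every level to the receiver, then sum 10^(L/10).
CNC lathe: 83.2 − 20·log₁₀(26.6/4.0) = 83.2 − 16.46 = 66.74 dB.
shot-blast cabinet: 94.2 − 20·log₁₀(6.3/1.7) = 94.2 − 11.38 = 82.82 dB.
diesel generator: 90.8 − 20·log₁₀(27.6/3.6) = 90.8 − 17.69 = 73.11 dB.
Σ 10^(L/10) = 2.167e+08 → L_total = 10·log₁₀(2.167e+08) = 83.36 dB.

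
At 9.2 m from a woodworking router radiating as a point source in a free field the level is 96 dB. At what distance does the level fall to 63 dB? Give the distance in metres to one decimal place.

410.9 m

The 33.0 dB drop corresponds to a distance ratio of 10^(33.0/20) for a point source.
r₂ = 9.2·10^((96−63)/20) = 9.2·10^(33.0/20) = 410.95 m.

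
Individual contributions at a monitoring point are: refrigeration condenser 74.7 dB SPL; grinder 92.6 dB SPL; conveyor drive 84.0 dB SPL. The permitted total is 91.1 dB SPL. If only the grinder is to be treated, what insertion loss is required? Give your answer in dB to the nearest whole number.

The untreated sources together contribute 10^(74.7/10) + 10^(84.0/10) = 2.807e+08, i.e. 84.48 dB SPL.
To meet 91.1 dB SPL overall, the treated grinder may contribute at most 10^(91.1/10) − 2.807e+08 = 1.008e+09, i.e. 90.03 dB SPL.
So the grinder must be reduced from 92.6 to 90.03 dB SPL: IL = 2.57 dB.

3 dB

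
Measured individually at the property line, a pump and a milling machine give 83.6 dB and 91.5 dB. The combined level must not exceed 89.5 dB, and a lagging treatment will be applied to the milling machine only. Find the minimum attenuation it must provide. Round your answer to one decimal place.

Everything except the milling machine sums to 10^(83.6/10) = 2.291e+08 in linear terms, 83.60 dB.
The limit corresponds to 10^(89.5/10) = 8.913e+08; subtracting the fixed part leaves 6.622e+08 for the milling machine, i.e. 88.21 dB.
So the milling machine must be reduced from 91.5 to 88.21 dB: IL = 3.29 dB.

3.3 dB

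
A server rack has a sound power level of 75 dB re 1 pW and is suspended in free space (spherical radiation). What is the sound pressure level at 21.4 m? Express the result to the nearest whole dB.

37 dB

Free-field spherical radiation: L_p = L_w − 10·log₁₀(4π·r²), r = 21.4 m.
4π·r² = 5755 m², 10·log₁₀ of that is 37.600 dB.
L_p = 75 − 37.600 = 37.40 dB.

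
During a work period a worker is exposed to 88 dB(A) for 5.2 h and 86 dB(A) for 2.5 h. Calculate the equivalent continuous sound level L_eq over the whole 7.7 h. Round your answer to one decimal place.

87.4 dB(A)

The energy average is taken in the linear domain: L_eq = 10·log₁₀[(Σ tᵢ·10^(Lᵢ/10))/T], T = 7.7 h.
Σ tᵢ·10^(Lᵢ/10) = 5.2·10^(88/10) + 2.5·10^(86/10) = 4.276e+09.
L_eq = 10·log₁₀(4.276e+09/7.7) = 87.45 dB(A).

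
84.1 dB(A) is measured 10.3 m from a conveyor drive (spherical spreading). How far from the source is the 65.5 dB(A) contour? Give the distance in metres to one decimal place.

For a point source L₁ − L₂ = 20·log₁₀(r₂/r₁), so r₂ = r₁·10^((L₁−L₂)/20).
r₂ = 10.3·10^((84.1−65.5)/20) = 10.3·10^(18.6/20) = 87.67 m.

87.7 m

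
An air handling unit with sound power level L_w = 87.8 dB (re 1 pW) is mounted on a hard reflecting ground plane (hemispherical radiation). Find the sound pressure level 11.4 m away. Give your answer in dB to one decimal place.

58.7 dB

L_p = L_w − 10·log₁₀(2π·r²) with r = 11.4 m.
2π·r² = 816.6 m², 10·log₁₀ of that is 29.120 dB.
L_p = 87.8 − 29.120 = 58.68 dB.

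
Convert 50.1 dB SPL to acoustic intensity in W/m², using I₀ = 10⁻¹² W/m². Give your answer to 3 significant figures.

I/I₀ = 10^(50.1/10) = 1.023e+05, so I = 1.023e+05 × 10⁻¹² W/m².

1.02e-07 W/m²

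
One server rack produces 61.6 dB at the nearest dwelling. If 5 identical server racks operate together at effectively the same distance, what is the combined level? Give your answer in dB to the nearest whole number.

69 dB

N identical incoherent sources raise the level by 10·log₁₀ N.
L_total = 61.6 + 10·log₁₀(5) = 61.6 + 6.990 = 68.59 dB.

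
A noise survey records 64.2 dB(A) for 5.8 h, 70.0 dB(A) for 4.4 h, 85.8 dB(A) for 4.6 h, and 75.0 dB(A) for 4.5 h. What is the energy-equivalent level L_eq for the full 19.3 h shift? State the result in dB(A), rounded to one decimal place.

80.0 dB(A)

Weight each interval's intensity by its duration and average over T = 19.3 h:
Σ tᵢ·10^(Lᵢ/10) = 5.8·10^(64.2/10) + 4.4·10^(70.0/10) + 4.6·10^(85.8/10) + 4.5·10^(75.0/10) = 1.950e+09.
L_eq = 10·log₁₀(1.950e+09/19.3) = 80.05 dB(A).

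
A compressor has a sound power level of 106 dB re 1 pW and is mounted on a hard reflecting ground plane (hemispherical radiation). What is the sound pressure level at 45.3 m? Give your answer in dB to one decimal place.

64.9 dB

The power spreads over a hemisphere of area 2π·r², so L_p = L_w − 10·log₁₀(2π·r²).
2π·r² = 1.289e+04 m², 10·log₁₀ of that is 41.104 dB.
L_p = 106 − 41.104 = 64.90 dB.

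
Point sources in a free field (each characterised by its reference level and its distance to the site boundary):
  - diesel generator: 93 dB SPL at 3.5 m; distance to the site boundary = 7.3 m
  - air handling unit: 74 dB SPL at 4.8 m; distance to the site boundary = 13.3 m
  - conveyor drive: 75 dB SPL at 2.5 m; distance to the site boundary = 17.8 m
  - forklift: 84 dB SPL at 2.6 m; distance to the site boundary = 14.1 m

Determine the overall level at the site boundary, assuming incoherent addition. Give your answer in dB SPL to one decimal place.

86.7 dB SPL

Apply inverse-square spreading to bring every level to the receiver, then sum 10^(L/10).
diesel generator: 93 − 20·log₁₀(7.3/3.5) = 93 − 6.39 = 86.61 dB SPL.
air handling unit: 74 − 20·log₁₀(13.3/4.8) = 74 − 8.85 = 65.15 dB SPL.
conveyor drive: 75 − 20·log₁₀(17.8/2.5) = 75 − 17.05 = 57.95 dB SPL.
forklift: 84 − 20·log₁₀(14.1/2.6) = 84 − 14.68 = 69.32 dB SPL.
Σ 10^(L/10) = 4.711e+08 → L_total = 10·log₁₀(4.711e+08) = 86.73 dB SPL.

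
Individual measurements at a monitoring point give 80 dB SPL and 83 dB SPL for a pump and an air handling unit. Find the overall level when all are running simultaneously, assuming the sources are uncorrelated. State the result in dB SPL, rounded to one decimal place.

For uncorrelated sources the intensities add, so convert each level to linear form, sum, and take 10·log₁₀ of the total.
Σ 10^(L/10) = 10^(80/10) + 10^(83/10) = 2.995e+08.
L_total = 10·log₁₀(2.995e+08) = 84.76 dB SPL.

84.8 dB SPL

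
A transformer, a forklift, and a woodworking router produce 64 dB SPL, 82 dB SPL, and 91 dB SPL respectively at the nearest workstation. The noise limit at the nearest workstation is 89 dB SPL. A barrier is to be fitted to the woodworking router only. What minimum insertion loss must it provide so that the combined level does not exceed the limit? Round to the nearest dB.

Everything except the woodworking router sums to 10^(64/10) + 10^(82/10) = 1.610e+08 in linear terms, 82.07 dB SPL.
The limit corresponds to 10^(89/10) = 7.943e+08; subtracting the fixed part leaves 6.333e+08 for the woodworking router, i.e. 88.02 dB SPL.
So the woodworking router must be reduced from 91 to 88.02 dB SPL: IL = 2.98 dB.

3 dB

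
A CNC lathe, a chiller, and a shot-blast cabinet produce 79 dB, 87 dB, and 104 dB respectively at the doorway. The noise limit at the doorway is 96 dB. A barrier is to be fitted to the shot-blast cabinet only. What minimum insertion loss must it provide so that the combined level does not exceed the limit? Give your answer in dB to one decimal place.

Fixed contribution from the other sources: Σ 10^(L/10) = 10^(79/10) + 10^(87/10) = 5.806e+08 (87.64 dB).
The limit corresponds to 10^(96/10) = 3.981e+09; subtracting the fixed part leaves 3.400e+09 for the shot-blast cabinet, i.e. 95.32 dB.
Required insertion loss = 104 − 95.32 = 8.68 dB.

8.7 dB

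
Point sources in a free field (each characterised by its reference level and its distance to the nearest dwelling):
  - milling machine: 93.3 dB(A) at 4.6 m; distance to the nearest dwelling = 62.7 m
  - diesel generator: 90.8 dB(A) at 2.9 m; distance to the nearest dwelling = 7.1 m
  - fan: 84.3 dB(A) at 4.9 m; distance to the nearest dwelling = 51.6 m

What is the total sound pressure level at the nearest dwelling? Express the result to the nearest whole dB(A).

83 dB(A)

Propagate each source to the receiver with L = L_ref − 20·log₁₀(r/r_ref), then add intensities.
milling machine: 93.3 − 20·log₁₀(62.7/4.6) = 93.3 − 22.69 = 70.61 dB(A).
diesel generator: 90.8 − 20·log₁₀(7.1/2.9) = 90.8 − 7.78 = 83.02 dB(A).
fan: 84.3 − 20·log₁₀(51.6/4.9) = 84.3 − 20.45 = 63.85 dB(A).
Σ 10^(L/10) = 2.145e+08 → L_total = 10·log₁₀(2.145e+08) = 83.31 dB(A).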